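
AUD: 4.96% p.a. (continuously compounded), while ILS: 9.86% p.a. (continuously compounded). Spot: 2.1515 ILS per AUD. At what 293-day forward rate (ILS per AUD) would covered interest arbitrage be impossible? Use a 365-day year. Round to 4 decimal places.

T = 293/365 years.
ILS accumulates by e^(0.0986×293/365) = 1.0823668.
AUD growth factor: e^(0.0496×293/365) = 1.0406192.
Forward (ILS per AUD) = 2.1515 × 1.0823668 / 1.0406192 = 2.237814.

2.2378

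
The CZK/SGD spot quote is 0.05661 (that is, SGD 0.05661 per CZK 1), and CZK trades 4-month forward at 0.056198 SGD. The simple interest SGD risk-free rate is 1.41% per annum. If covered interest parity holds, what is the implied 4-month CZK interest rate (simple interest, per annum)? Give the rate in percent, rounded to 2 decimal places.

3.62%

T = 4/12 years.
CIP gives F = S · g_SGD/g_CZK, so g_SGD/g_CZK = 0.056198/0.05661 = 0.9927221.
The SGD side grows by 1 + 0.0141×4/12 = 1.004700.
Hence g_CZK = 1.0120657.
(1.0120657 − 1)/T = 0.036197, i.e. 3.62%.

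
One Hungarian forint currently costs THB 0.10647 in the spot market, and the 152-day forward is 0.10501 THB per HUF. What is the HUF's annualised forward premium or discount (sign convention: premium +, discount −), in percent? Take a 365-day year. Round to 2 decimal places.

T = 152/365 years.
(F − S)/S = (0.10501 − 0.10647)/0.10647 = -0.0137128.
Per annum: -0.0137128 / (152/365) = -0.032929 = -3.29%.

-3.29%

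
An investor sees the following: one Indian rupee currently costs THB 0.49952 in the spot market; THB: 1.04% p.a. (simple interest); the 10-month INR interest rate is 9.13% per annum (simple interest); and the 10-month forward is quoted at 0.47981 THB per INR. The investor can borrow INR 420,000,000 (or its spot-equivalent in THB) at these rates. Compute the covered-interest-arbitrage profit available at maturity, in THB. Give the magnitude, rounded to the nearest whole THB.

T = 10/12 years.
Keep in INR, deliver into the forward: 420,000,000·1.07608333333·0.47981 = THB 216,852,528.55.
Swap to THB now, deposit: 420,000,000·0.49952·1.00866666667 = THB 211,616,652.80.
The quoted forward overvalues INR, so borrow THB, buy INR at spot, deposit the INR at 9.13%, and sell the proceeds forward at 0.47981.
The gap between the two covered legs is THB 5,235,876.

THB 5,235,876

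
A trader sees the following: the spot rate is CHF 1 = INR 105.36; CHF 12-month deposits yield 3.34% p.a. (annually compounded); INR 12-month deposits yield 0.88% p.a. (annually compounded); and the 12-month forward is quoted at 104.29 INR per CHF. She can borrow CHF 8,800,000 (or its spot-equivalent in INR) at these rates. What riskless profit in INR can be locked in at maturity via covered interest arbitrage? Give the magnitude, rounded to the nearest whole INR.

INR 13,077,838

T = 1 year.
Keep in CHF, deliver into the forward: 8,800,000·1.033400·104.29 = INR 948,404,916.80.
Swap to INR now, deposit: 8,800,000·105.36·1.008800 = INR 935,327,078.40.
The quoted forward overvalues CHF, so borrow INR, buy CHF at spot, deposit the CHF at 3.34%, and sell the proceeds forward at 104.29.
Arbitrage profit = |948,404,916.80 − 935,327,078.40| = INR 13,077,838.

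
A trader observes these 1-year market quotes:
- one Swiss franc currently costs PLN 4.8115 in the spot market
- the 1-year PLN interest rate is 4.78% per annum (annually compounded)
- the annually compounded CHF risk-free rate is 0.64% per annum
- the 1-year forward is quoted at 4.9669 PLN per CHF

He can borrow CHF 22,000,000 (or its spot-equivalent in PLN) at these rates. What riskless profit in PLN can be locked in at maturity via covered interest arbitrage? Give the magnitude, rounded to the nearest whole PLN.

PLN 941,634

T = 1 year.
Keep in CHF, deliver into the forward: 22,000,000·1.006400·4.9669 = PLN 109,971,139.52.
Swap to PLN now, deposit: 22,000,000·4.8115·1.047800 = PLN 110,912,773.40.
The quoted forward undervalues CHF, so borrow CHF, convert to PLN at spot, deposit the PLN at 4.78%, and buy CHF forward at 4.9669 to cover the loan.
Profit = 110,912,773.40 − 109,971,139.52 = PLN 941,634.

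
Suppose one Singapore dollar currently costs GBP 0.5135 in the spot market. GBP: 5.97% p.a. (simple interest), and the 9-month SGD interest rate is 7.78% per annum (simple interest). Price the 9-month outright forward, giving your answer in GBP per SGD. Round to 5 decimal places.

0.50691

T = 9/12 years.
GBP growth factor: 1 + 0.0597×9/12 = 1.044775.
SGD accumulates by 1 + 0.0778×9/12 = 1.058350.
CIP: F = S · (grow GBP)/(grow SGD) = 0.5135 × 1.044775/1.058350 = 0.5069136 GBP per SGD.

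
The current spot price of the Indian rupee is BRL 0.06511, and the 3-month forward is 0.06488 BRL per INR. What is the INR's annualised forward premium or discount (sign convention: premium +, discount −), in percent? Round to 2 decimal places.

T = 3/12 years.
INR trades forward at -0.35325% vs spot over the period.
Annualise by dividing by T: -0.0035325 / (3/12) = -0.014130 → -1.41%.

-1.41%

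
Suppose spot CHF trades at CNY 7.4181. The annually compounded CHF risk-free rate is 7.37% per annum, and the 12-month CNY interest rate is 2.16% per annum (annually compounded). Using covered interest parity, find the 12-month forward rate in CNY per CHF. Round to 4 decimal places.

T = 1 year.
CNY growth factor: (1 + 0.0216)^1 = 1.021600.
CHF growth factor: (1 + 0.0737)^1 = 1.073700.
Forward (CNY per CHF) = 7.4181 × 1.021600 / 1.073700 = 7.058146.

7.0581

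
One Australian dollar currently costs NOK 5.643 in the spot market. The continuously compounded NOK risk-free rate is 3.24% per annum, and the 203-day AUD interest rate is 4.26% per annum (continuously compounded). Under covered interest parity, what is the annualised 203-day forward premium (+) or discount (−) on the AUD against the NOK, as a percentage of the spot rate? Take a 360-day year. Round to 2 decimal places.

T = 203/360 years.
CIP forward (NOK per AUD) = 5.643 × 1.0184379/1.0243125 = 5.610636.
(F − S)/S ÷ T = (5.610636 − 5.643)/5.643/(203/360) = -0.010171 → -1.02%.

-1.02%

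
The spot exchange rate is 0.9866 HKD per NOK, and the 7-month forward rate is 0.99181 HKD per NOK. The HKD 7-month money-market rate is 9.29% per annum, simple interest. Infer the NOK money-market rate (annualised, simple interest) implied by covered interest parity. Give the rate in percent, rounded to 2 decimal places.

8.34%

T = 7/12 years.
CIP gives F = S · g_HKD/g_NOK, so g_HKD/g_NOK = 0.99181/0.9866 = 1.0052808.
The HKD side grows by 1 + 0.0929×7/12 = 1.0541917.
That pins the NOK growth at 1.048654.
(1.048654 − 1)/T = 0.083407, i.e. 8.34%.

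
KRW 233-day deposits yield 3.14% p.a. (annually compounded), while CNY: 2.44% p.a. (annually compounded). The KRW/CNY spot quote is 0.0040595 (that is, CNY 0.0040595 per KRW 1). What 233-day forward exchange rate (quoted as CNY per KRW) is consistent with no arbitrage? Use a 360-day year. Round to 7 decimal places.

T = 233/360 years.
CNY accumulates by (1 + 0.0244)^(233/360) = 1.015725.
KRW growth factor: (1 + 0.0314)^(233/360) = 1.0202118.
CIP: F = S · (grow CNY)/(grow KRW) = 0.0040595 × 1.015725/1.0202118 = 0.004041647 CNY per KRW.

0.0040416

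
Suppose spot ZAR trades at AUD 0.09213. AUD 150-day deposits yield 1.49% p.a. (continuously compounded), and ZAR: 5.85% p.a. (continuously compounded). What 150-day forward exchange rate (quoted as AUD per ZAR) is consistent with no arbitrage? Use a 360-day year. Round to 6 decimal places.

T = 150/360 years.
Growth of 1 AUD over T: e^(0.0149×150/360) = 1.0062276.
ZAR accumulates by e^(0.0585×150/360) = 1.0246745.
So F = 0.09213 × 1.0062276 / 1.0246745 = 0.09047141 (AUD/ZAR).

0.090471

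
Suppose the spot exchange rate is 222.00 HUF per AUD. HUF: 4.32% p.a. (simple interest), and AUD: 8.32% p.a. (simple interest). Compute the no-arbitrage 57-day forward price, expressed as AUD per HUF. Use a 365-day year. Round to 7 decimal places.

T = 57/365 years.
Growth of 1 HUF over T: 1 + 0.0432×57/365 = 1.0067463.
AUD accumulates by 1 + 0.0832×57/365 = 1.0129929.
CIP: F = S · (grow HUF)/(grow AUD) = 222.0 × 1.0067463/1.0129929 = 220.6310 HUF per AUD.
Quoted the other way: 1/220.6310 = 0.0045325 AUD per HUF.

0.0045325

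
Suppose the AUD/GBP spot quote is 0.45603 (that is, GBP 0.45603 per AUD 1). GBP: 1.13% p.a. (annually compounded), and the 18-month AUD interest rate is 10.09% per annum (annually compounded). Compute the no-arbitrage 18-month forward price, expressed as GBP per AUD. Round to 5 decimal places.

T = 18/12 years.
Growth of 1 GBP over T: (1 + 0.0113)^(18/12) = 1.0169978.
AUD growth factor: (1 + 0.1009)^(18/12) = 1.1551059.
So F = 0.45603 × 1.0169978 / 1.1551059 = 0.4015056 (GBP/AUD).

0.40151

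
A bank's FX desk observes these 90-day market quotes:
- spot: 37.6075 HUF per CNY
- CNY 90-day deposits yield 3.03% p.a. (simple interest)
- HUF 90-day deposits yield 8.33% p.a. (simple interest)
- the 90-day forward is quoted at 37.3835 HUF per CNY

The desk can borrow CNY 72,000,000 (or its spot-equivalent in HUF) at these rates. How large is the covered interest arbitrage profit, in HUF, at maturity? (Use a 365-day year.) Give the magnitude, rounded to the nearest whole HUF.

T = 90/365 years.
Route A — deposit CNY, sell forward: 72,000,000 × 1.007471232877 × 37.3835 = HUF 2,711,721,660.07.
Route B — convert at spot, deposit HUF: 72,000,000 × 37.6075 × 1.020539726027 = HUF 2,763,356,237.75.
The quoted forward undervalues CNY, so borrow CNY, convert to HUF at spot, deposit the HUF at 8.33%, and buy CNY forward at 37.3835 to cover the loan.
Arbitrage profit = |2,711,721,660.07 − 2,763,356,237.75| = HUF 51,634,578.

HUF 51,634,578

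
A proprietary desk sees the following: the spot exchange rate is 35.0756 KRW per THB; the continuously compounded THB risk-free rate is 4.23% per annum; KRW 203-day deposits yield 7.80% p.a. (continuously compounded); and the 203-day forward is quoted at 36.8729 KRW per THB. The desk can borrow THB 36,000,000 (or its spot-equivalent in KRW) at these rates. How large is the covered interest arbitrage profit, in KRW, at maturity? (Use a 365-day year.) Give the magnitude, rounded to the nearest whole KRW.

KRW 40,318,271

T = 203/365 years.
Invest the THB and cover forward: 36,000,000 × 1.023804666883 × 36.8729 = KRW 1,359,023,295.65.
Convert at spot and invest in KRW: 36,000,000 × 35.0756 × 1.04433552499 = KRW 1,318,705,025.05.
The quoted forward overvalues THB, so borrow KRW, buy THB at spot, deposit the THB at 4.23%, and sell the proceeds forward at 36.8729.
Arbitrage profit = |1,359,023,295.65 − 1,318,705,025.05| = KRW 40,318,271.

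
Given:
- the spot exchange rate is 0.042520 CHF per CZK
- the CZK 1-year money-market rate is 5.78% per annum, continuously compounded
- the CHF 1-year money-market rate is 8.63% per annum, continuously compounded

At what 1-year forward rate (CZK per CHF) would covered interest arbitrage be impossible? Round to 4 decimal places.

22.8575

T = 1 year.
CHF growth factor: e^(0.0863×1) = 1.09013332.
CZK accumulates by e^(0.0578×1) = 1.05950307.
Forward (CHF per CZK) = 0.04252 × 1.09013332 / 1.05950307 = 0.043749254.
Quoted the other way: 1/0.043749254 = 22.8575 CZK per CHF.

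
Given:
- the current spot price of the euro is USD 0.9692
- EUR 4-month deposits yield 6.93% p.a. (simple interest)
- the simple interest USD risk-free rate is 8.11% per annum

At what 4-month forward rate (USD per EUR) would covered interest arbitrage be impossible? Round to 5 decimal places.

T = 4/12 years.
Growth of 1 USD over T: 1 + 0.0811×4/12 = 1.0270333.
EUR growth factor: 1 + 0.0693×4/12 = 1.023100.
CIP: F = S · (grow USD)/(grow EUR) = 0.9692 × 1.0270333/1.023100 = 0.9729261 USD per EUR.

0.97293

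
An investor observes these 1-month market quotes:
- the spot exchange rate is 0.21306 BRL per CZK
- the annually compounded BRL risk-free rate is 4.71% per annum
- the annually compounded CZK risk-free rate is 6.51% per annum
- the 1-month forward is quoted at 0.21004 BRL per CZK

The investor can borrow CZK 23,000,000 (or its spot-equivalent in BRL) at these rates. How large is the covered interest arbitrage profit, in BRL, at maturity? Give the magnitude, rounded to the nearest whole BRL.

T = 1/12 years.
Route A — deposit CZK, sell forward: 23,000,000 × 1.00526956 × 0.21004 = BRL 4,856,376.82.
Route B — convert at spot, deposit BRL: 23,000,000 × 0.21306 × 1.003842734 = BRL 4,919,210.86.
The quoted forward undervalues CZK, so borrow CZK, convert to BRL at spot, deposit the BRL at 4.71%, and buy CZK forward at 0.21004 to cover the loan.
Arbitrage profit = |4,856,376.82 − 4,919,210.86| = BRL 62,834.

BRL 62,834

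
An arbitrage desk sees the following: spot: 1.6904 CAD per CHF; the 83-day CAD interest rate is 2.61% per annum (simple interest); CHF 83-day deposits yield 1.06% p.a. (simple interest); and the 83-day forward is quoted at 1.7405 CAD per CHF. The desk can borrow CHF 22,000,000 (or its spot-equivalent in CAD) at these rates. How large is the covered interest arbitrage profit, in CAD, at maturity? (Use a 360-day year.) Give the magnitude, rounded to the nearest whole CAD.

CAD 971,995

T = 83/360 years.
Keep in CHF, deliver into the forward: 22,000,000·1.0024438889·1.7405 = CAD 38,384,578.95.
Swap to CAD now, deposit: 22,000,000·1.6904·1.0060175 = CAD 37,412,583.60.
The quoted forward overvalues CHF, so borrow CAD, buy CHF at spot, deposit the CHF at 1.06%, and sell the proceeds forward at 1.7405.
The gap between the two covered legs is CAD 971,995.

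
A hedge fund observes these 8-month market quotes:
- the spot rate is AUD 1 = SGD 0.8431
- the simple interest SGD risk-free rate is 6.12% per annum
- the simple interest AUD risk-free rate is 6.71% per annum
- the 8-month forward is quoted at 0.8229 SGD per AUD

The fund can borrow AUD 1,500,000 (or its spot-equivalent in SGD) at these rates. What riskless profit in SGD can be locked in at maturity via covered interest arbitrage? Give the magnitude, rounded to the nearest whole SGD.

SGD 26,681

T = 8/12 years.
Invest the AUD and cover forward: 1,500,000 × 1.044733333 × 0.8229 = SGD 1,289,566.59.
Convert at spot and invest in SGD: 1,500,000 × 0.8431 × 1.040800 = SGD 1,316,247.72.
The quoted forward undervalues AUD, so borrow AUD, convert to SGD at spot, deposit the SGD at 6.12%, and buy AUD forward at 0.8229 to cover the loan.
Profit = 1,316,247.72 − 1,289,566.59 = SGD 26,681.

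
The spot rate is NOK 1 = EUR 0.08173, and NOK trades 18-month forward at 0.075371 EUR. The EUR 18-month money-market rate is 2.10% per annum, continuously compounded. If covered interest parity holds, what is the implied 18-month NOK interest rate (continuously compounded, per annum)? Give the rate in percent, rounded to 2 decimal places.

7.50%

T = 18/12 years.
CIP gives F = S · g_EUR/g_NOK, so g_EUR/g_NOK = 0.075371/0.08173 = 0.9221950.
EUR growth factor: e^(0.0210×18/12) = 1.0320014.
That pins the NOK growth at 1.1190707.
Take logs: ln 1.1190707 / (18/12) = 0.074999, so 7.50%.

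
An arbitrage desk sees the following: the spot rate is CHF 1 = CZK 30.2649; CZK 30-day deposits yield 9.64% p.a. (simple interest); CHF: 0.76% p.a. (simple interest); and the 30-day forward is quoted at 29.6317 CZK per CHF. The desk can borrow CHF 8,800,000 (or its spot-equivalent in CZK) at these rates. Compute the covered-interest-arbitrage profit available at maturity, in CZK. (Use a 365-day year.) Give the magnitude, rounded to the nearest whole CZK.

CZK 7,519,493

T = 30/365 years.
Keep in CHF, deliver into the forward: 8,800,000·1.00062465753·29.6317 = CZK 260,921,845.05.
Swap to CZK now, deposit: 8,800,000·30.2649·1.00792328767 = CZK 268,441,338.08.
The quoted forward undervalues CHF, so borrow CHF, convert to CZK at spot, deposit the CZK at 9.64%, and buy CHF forward at 29.6317 to cover the loan.
Profit = 268,441,338.08 − 260,921,845.05 = CZK 7,519,493.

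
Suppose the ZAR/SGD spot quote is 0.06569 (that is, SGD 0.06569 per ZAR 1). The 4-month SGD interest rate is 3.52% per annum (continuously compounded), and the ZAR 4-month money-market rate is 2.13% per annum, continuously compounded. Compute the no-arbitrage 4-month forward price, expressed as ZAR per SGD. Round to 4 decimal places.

15.1526

T = 4/12 years.
SGD accumulates by e^(0.0352×4/12) = 1.01180244.
ZAR accumulates by e^(0.0213×4/12) = 1.00712526.
Forward (SGD per ZAR) = 0.06569 × 1.01180244 / 1.00712526 = 0.065995070.
Invert for ZAR per SGD: 1 / 0.065995070 = 15.1526.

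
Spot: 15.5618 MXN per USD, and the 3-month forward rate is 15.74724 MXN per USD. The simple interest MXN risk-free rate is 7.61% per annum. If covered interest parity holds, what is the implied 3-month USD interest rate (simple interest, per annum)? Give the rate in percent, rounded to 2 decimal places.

2.81%

T = 3/12 years.
CIP gives F = S · g_MXN/g_USD, so g_MXN/g_USD = 15.74724/15.5618 = 1.0119164.
MXN growth factor: 1 + 0.0761×3/12 = 1.019025.
Hence g_USD = 1.0070249.
(1.0070249 − 1)/T = 0.028100, i.e. 2.81%.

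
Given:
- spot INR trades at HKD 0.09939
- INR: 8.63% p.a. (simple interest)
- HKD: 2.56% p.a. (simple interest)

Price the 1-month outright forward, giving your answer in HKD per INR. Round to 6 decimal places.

T = 1/12 years.
HKD growth factor: 1 + 0.0256×1/12 = 1.0021333.
INR accumulates by 1 + 0.0863×1/12 = 1.0071917.
CIP: F = S · (grow HKD)/(grow INR) = 0.09939 × 1.0021333/1.0071917 = 0.09889084 HKD per INR.

0.098891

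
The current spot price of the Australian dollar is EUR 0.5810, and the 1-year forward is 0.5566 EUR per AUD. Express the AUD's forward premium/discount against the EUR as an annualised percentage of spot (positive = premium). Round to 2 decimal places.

-4.20%

T = 1 year.
Period premium: (0.5566 − 0.581)/0.581 = -0.0419966.
Annualise by dividing by T: -0.0419966 / 1 = -0.041997 → -4.20%.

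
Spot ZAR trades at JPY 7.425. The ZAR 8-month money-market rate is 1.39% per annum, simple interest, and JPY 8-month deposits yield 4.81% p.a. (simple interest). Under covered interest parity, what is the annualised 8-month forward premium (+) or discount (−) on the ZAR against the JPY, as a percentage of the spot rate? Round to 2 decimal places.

+3.39%

T = 8/12 years.
F = S · g_JPY/g_ZAR = 7.425 × 1.0320667/1.0092667 = 7.592736.
(F − S)/S ÷ T = (7.592736 − 7.425)/7.425/(8/12) = 0.033886 → 3.39%.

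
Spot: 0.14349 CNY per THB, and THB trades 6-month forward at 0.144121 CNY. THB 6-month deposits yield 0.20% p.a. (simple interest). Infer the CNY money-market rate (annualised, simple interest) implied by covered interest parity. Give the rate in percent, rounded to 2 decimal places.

T = 6/12 years.
By CIP, F/S equals the CNY-to-THB growth ratio: 0.144121/0.14349 = 1.0043975.
THB growth factor: 1 + 0.0020×6/12 = 1.001000.
That pins the CNY growth at 1.0054019.
(1.0054019 − 1)/T = 0.010804, i.e. 1.08%.

1.08%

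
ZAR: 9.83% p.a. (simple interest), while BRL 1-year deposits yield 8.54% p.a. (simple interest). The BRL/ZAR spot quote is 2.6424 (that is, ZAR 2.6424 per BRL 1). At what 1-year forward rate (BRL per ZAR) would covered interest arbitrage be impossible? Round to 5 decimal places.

0.37400

T = 1 year.
ZAR growth factor: 1 + 0.0983×1 = 1.098300.
BRL growth factor: 1 + 0.0854×1 = 1.085400.
CIP: F = S · (grow ZAR)/(grow BRL) = 2.6424 × 1.098300/1.085400 = 2.673805 ZAR per BRL.
Invert for BRL per ZAR: 1 / 2.673805 = 0.37400.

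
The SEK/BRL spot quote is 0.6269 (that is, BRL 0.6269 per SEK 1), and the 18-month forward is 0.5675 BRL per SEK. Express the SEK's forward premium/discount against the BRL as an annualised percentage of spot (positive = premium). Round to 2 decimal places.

-6.32%

T = 18/12 years.
Period premium: (0.5675 − 0.6269)/0.6269 = -0.0947520.
×(1/T) gives -6.32% p.a.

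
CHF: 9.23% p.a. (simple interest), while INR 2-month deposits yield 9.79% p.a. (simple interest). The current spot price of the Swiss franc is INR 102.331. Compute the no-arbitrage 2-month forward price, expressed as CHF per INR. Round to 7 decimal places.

0.0097632

T = 2/12 years.
INR growth factor: 1 + 0.0979×2/12 = 1.0163167.
Growth of 1 CHF over T: 1 + 0.0923×2/12 = 1.0153833.
So F = 102.331 × 1.0163167 / 1.0153833 = 102.4251 (INR/CHF).
Invert for CHF per INR: 1 / 102.4251 = 0.0097632.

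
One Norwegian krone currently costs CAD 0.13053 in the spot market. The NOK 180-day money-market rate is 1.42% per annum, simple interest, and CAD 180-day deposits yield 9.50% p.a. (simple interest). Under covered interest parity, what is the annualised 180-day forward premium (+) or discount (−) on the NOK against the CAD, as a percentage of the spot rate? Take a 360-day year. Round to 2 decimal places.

+8.02%

T = 180/360 years.
CIP forward (CAD per NOK) = 0.13053 × 1.047500/1.007100 = 0.13576623.
Annualised premium = (F − S)/S × (1/T) = (0.13576623 − 0.13053)/0.13053 ÷ (180/360) = 8.02%.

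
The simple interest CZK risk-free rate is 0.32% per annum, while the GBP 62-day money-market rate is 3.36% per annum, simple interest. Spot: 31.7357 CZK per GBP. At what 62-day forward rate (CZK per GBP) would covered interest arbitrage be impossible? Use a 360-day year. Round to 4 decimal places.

T = 62/360 years.
CZK accumulates by 1 + 0.0032×62/360 = 1.00055111.
GBP accumulates by 1 + 0.0336×62/360 = 1.00578667.
So F = 31.7357 × 1.00055111 / 1.00578667 = 31.570502 (CZK/GBP).

31.5705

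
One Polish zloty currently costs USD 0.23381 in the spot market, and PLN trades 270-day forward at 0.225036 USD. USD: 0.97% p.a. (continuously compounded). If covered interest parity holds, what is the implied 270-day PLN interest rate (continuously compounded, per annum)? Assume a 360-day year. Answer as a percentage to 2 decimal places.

T = 270/360 years.
F/S = 0.225036/0.23381 = 0.9624738 = (growth of USD) / (growth of PLN).
USD growth factor: e^(0.0097×270/360) = 1.0073015.
Hence g_PLN = 1.0465755.
Take logs: ln 1.0465755 / (270/360) = 0.060698, so 6.07%.

6.07%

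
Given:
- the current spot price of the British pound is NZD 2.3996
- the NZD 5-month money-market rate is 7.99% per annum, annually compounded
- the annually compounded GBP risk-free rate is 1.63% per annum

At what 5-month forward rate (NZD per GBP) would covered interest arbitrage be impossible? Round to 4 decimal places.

T = 5/12 years.
NZD growth factor: (1 + 0.0799)^(5/12) = 1.032547.
Growth of 1 GBP over T: (1 + 0.0163)^(5/12) = 1.0067597.
Forward (NZD per GBP) = 2.3996 × 1.032547 / 1.0067597 = 2.461064.

2.4611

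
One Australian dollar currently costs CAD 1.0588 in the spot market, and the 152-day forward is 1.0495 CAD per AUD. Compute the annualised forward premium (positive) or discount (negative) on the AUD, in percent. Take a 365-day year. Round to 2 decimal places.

-2.11%

T = 152/365 years.
AUD trades forward at -0.87835% vs spot over the period.
Per annum: -0.0087835 / (152/365) = -0.021092 = -2.11%.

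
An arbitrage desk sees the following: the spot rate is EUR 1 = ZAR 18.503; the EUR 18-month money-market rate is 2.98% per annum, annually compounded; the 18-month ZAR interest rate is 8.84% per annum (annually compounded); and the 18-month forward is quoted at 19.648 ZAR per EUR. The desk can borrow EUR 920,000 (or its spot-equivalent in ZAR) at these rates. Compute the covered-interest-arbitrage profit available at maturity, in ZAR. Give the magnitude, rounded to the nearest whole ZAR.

T = 18/12 years.
Keep in EUR, deliver into the forward: 920,000·1.0450313792·19.648 = ZAR 18,890,154.42.
Swap to ZAR now, deposit: 920,000·18.503·1.1354886556 = ZAR 19,329,150.87.
The quoted forward undervalues EUR, so borrow EUR, convert to ZAR at spot, deposit the ZAR at 8.84%, and buy EUR forward at 19.648 to cover the loan.
Arbitrage profit = |18,890,154.42 − 19,329,150.87| = ZAR 438,996.

ZAR 438,996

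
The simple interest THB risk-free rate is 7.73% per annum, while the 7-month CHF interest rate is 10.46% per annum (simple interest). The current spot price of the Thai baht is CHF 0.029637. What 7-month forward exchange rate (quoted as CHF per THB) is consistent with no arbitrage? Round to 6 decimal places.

T = 7/12 years.
Growth of 1 CHF over T: 1 + 0.1046×7/12 = 1.0610167.
Growth of 1 THB over T: 1 + 0.0773×7/12 = 1.0450917.
CIP: F = S · (grow CHF)/(grow THB) = 0.029637 × 1.0610167/1.0450917 = 0.03008861 CHF per THB.

0.030089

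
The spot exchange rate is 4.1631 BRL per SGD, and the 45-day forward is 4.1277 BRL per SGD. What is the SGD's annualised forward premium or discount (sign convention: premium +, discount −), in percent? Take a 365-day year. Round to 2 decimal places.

T = 45/365 years.
SGD trades forward at -0.85033% vs spot over the period.
Per annum: -0.0085033 / (45/365) = -0.068971 = -6.90%.

-6.90%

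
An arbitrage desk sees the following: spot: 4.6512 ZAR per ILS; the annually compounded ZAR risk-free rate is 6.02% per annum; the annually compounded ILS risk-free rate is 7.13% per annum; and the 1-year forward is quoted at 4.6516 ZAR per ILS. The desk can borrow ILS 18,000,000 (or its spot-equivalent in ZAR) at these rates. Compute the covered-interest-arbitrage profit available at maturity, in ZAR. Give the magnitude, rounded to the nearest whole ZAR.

ZAR 937,023

T = 1 year.
Keep in ILS, deliver into the forward: 18,000,000·1.071300·4.6516 = ZAR 89,698,663.44.
Swap to ZAR now, deposit: 18,000,000·4.6512·1.060200 = ZAR 88,761,640.32.
The quoted forward overvalues ILS, so borrow ZAR, buy ILS at spot, deposit the ILS at 7.13%, and sell the proceeds forward at 4.6516.
Arbitrage profit = |89,698,663.44 − 88,761,640.32| = ZAR 937,023.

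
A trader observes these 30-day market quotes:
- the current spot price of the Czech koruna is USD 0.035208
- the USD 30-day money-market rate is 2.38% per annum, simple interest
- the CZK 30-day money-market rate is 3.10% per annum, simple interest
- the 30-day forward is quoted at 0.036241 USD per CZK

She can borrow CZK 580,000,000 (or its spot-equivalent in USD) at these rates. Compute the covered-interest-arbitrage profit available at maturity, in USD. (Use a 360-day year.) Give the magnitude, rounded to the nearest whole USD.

USD 612,940

T = 30/360 years.
Keep in CZK, deliver into the forward: 580,000,000·1.0025833333·0.036241 = USD 21,074,081.10.
Swap to USD now, deposit: 580,000,000·0.035208·1.0019833333 = USD 20,461,140.94.
The quoted forward overvalues CZK, so borrow USD, buy CZK at spot, deposit the CZK at 3.10%, and sell the proceeds forward at 0.036241.
The gap between the two covered legs is USD 612,940.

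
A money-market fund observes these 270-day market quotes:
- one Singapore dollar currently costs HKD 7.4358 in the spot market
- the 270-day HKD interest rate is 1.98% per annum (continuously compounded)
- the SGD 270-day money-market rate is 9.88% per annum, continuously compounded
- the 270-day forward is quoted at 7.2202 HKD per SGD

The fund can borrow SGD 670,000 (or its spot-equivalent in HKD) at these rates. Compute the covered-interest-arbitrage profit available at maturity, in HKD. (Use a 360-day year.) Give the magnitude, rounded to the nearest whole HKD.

T = 270/360 years.
Keep in SGD, deliver into the forward: 670,000·1.076914492·7.2202 = HKD 5,209,610.47.
Swap to HKD now, deposit: 670,000·7.4358·1.014960809 = HKD 5,056,520.54.
The quoted forward overvalues SGD, so borrow HKD, buy SGD at spot, deposit the SGD at 9.88%, and sell the proceeds forward at 7.2202.
Profit = 5,209,610.47 − 5,056,520.54 = HKD 153,090.

HKD 153,090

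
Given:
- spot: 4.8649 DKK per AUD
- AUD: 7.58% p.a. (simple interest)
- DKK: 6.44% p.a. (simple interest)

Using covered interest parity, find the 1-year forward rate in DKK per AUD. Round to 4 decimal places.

4.8133

T = 1 year.
DKK accumulates by 1 + 0.0644×1 = 1.064400.
AUD growth factor: 1 + 0.0758×1 = 1.075800.
So F = 4.8649 × 1.064400 / 1.075800 = 4.813348 (DKK/AUD).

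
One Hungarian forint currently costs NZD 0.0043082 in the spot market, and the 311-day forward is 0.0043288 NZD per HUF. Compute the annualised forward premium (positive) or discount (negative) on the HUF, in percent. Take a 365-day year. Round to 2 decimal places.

+0.56%

T = 311/365 years.
Period premium: (0.0043288 − 0.0043082)/0.0043082 = 0.0047816.
Per annum: 0.0047816 / (311/365) = 0.005612 = 0.56%.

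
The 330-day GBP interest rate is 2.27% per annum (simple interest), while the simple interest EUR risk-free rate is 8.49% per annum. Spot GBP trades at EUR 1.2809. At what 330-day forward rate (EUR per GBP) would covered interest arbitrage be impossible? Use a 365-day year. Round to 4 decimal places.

T = 330/365 years.
EUR accumulates by 1 + 0.0849×330/365 = 1.0767589.
GBP growth factor: 1 + 0.0227×330/365 = 1.0205233.
So F = 1.2809 × 1.0767589 / 1.0205233 = 1.351484 (EUR/GBP).

1.3515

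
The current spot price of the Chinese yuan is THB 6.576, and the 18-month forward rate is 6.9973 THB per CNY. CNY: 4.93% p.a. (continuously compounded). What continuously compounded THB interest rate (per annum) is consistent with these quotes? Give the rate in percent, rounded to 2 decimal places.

T = 18/12 years.
F/S = 6.9973/6.576 = 1.0640663 = (growth of THB) / (growth of CNY).
CNY growth factor: e^(0.0493×18/12) = 1.076753.
So the THB growth factor = 1.1457366.
r = ln(1.1457366)/(18/12) = 0.090698 → 9.07%.

9.07%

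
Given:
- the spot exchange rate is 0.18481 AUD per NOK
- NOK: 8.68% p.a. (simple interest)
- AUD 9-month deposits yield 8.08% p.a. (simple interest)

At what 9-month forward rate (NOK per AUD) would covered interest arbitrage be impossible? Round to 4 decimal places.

5.4339

T = 9/12 years.
Growth of 1 AUD over T: 1 + 0.0808×9/12 = 1.060600.
Growth of 1 NOK over T: 1 + 0.0868×9/12 = 1.065100.
CIP: F = S · (grow AUD)/(grow NOK) = 0.18481 × 1.060600/1.065100 = 0.1840292 AUD per NOK.
Invert for NOK per AUD: 1 / 0.1840292 = 5.4339.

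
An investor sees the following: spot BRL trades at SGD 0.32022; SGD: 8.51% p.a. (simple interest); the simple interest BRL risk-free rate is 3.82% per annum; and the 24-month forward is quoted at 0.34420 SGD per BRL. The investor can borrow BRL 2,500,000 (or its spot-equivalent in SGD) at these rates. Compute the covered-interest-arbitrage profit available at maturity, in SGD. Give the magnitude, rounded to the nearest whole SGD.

T = 2 years.
Route A — deposit BRL, sell forward: 2,500,000 × 1.076400 × 0.34420 = SGD 926,242.20.
Route B — convert at spot, deposit SGD: 2,500,000 × 0.32022 × 1.170200 = SGD 936,803.61.
The quoted forward undervalues BRL, so borrow BRL, convert to SGD at spot, deposit the SGD at 8.51%, and buy BRL forward at 0.34420 to cover the loan.
Arbitrage profit = |926,242.20 − 936,803.61| = SGD 10,561.

SGD 10,561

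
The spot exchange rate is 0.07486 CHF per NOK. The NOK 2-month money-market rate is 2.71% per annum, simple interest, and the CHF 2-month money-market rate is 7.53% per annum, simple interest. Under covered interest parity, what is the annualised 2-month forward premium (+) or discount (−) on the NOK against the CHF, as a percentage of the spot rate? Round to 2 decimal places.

+4.80%

T = 2/12 years.
No-arbitrage forward: 0.07486 × 1.012550 / 1.0045167 = 0.07545867 CHF/NOK.
(F − S)/S ÷ T = (0.07545867 − 0.07486)/0.07486/(2/12) = 0.047983 → 4.80%.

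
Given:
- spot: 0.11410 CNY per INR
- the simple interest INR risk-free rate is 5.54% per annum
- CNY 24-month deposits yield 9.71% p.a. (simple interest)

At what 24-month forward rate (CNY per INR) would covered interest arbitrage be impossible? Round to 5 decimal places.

0.12267

T = 2 years.
CNY accumulates by 1 + 0.0971×2 = 1.194200.
INR growth factor: 1 + 0.0554×2 = 1.110800.
CIP: F = S · (grow CNY)/(grow INR) = 0.1141 × 1.194200/1.110800 = 0.1226667 CNY per INR.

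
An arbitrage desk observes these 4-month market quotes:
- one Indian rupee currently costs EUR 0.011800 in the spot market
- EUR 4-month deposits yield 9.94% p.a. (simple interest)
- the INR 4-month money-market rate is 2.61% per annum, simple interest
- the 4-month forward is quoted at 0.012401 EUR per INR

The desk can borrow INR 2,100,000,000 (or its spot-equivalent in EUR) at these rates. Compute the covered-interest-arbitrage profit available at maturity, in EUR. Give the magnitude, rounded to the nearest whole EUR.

T = 4/12 years.
Keep in INR, deliver into the forward: 2,100,000,000·1.008700·0.012401 = EUR 26,268,666.27.
Swap to EUR now, deposit: 2,100,000,000·0.011800·1.0331333333 = EUR 25,601,044.00.
The quoted forward overvalues INR, so borrow EUR, buy INR at spot, deposit the INR at 2.61%, and sell the proceeds forward at 0.012401.
Profit = 26,268,666.27 − 25,601,044.00 = EUR 667,622.

EUR 667,622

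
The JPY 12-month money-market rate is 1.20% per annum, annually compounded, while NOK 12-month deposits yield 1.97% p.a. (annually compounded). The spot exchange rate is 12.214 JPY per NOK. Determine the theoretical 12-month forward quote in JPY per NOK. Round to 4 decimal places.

T = 1 year.
JPY growth factor: (1 + 0.0120)^1 = 1.012000.
NOK accumulates by (1 + 0.0197)^1 = 1.019700.
Forward (JPY per NOK) = 12.214 × 1.012000 / 1.019700 = 12.121769.

12.1218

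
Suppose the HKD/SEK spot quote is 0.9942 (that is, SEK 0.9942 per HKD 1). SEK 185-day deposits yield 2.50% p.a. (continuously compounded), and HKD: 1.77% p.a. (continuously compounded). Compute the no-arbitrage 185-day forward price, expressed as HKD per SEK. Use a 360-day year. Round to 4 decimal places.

1.0021

T = 185/360 years.
SEK growth factor: e^(0.0250×185/360) = 1.0129301.
Growth of 1 HKD over T: e^(0.0177×185/360) = 1.0091373.
CIP: F = S · (grow SEK)/(grow HKD) = 0.9942 × 1.0129301/1.0091373 = 0.9979367 SEK per HKD.
Quoted the other way: 1/0.9979367 = 1.0021 HKD per SEK.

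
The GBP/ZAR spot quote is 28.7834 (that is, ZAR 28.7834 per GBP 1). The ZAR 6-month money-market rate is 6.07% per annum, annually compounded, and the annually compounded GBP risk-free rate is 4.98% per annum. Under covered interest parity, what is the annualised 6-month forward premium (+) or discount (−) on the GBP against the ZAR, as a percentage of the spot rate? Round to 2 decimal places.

T = 6/12 years.
CIP forward (ZAR per GBP) = 28.7834 × 1.0299029/1.0245975 = 28.9324414.
(F − S)/S ÷ T = (28.9324414 − 28.7834)/28.7834/(6/12) = 0.010356 → 1.04%.

+1.04%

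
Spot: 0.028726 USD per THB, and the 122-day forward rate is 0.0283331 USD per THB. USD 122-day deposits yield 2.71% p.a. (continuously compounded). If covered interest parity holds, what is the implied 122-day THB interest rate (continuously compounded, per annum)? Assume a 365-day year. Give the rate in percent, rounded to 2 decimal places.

6.83%

T = 122/365 years.
CIP gives F = S · g_USD/g_THB, so g_USD/g_THB = 0.0283331/0.028726 = 0.9863225.
The USD side grows by e^(0.0271×122/365) = 1.0090992.
So the THB growth factor = 1.0230925.
Take logs: ln 1.0230925 / (122/365) = 0.068303, so 6.83%.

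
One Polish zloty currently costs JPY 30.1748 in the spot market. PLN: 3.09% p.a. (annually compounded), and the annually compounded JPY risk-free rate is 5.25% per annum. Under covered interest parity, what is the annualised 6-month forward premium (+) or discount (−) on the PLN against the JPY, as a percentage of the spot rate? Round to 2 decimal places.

T = 6/12 years.
No-arbitrage forward: 30.1748 × 1.0259142 / 1.0153325 = 30.4892789 JPY/PLN.
(F − S)/S ÷ T = (30.4892789 − 30.1748)/30.1748/(6/12) = 0.020844 → 2.08%.

+2.08%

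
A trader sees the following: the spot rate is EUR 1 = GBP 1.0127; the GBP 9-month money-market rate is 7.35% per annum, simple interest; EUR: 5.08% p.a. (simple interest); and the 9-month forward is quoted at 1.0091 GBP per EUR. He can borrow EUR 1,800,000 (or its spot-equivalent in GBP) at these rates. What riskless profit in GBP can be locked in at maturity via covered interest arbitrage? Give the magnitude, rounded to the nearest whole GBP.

GBP 37,761

T = 9/12 years.
Route A — deposit EUR, sell forward: 1,800,000 × 1.038100 × 1.0091 = GBP 1,885,584.08.
Route B — convert at spot, deposit GBP: 1,800,000 × 1.0127 × 1.055125 = GBP 1,923,345.16.
The quoted forward undervalues EUR, so borrow EUR, convert to GBP at spot, deposit the GBP at 7.35%, and buy EUR forward at 1.0091 to cover the loan.
The gap between the two covered legs is GBP 37,761.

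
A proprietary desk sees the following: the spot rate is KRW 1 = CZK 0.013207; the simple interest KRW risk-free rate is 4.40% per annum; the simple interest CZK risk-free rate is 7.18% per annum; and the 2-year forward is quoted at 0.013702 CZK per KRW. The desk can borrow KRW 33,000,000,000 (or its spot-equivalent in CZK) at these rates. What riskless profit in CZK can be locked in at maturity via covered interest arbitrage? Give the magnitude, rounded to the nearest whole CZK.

CZK 6,459,724

T = 2 years.
Keep in KRW, deliver into the forward: 33,000,000,000·1.088000·0.013702 = CZK 491,956,608.00.
Swap to CZK now, deposit: 33,000,000,000·0.013207·1.143600 = CZK 498,416,331.60.
The quoted forward undervalues KRW, so borrow KRW, convert to CZK at spot, deposit the CZK at 7.18%, and buy KRW forward at 0.013702 to cover the loan.
The gap between the two covered legs is CZK 6,459,724.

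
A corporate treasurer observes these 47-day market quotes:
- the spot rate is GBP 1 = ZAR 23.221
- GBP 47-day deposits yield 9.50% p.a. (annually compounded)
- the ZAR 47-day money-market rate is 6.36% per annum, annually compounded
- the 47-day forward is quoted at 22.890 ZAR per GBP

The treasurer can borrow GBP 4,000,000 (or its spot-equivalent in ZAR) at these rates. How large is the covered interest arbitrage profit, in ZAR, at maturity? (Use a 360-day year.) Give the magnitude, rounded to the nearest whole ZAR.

T = 47/360 years.
Invest the GBP and cover forward: 4,000,000 × 1.0119189577 × 22.890 = ZAR 92,651,299.77.
Convert at spot and invest in ZAR: 4,000,000 × 23.221 × 1.0080824628 = ZAR 93,634,731.47.
The quoted forward undervalues GBP, so borrow GBP, convert to ZAR at spot, deposit the ZAR at 6.36%, and buy GBP forward at 22.890 to cover the loan.
Arbitrage profit = |92,651,299.77 − 93,634,731.47| = ZAR 983,432.

ZAR 983,432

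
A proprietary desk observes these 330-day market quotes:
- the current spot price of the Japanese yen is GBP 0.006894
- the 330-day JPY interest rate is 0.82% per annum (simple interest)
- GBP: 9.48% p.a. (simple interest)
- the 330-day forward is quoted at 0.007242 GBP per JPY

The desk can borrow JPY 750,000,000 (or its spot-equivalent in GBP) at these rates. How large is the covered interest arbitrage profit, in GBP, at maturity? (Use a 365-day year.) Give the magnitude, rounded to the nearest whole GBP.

T = 330/365 years.
Route A — deposit JPY, sell forward: 750,000,000 × 1.007413699 × 0.007242 = GBP 5,471,767.51.
Route B — convert at spot, deposit GBP: 750,000,000 × 0.006894 × 1.085709589 = GBP 5,613,661.43.
The quoted forward undervalues JPY, so borrow JPY, convert to GBP at spot, deposit the GBP at 9.48%, and buy JPY forward at 0.007242 to cover the loan.
Arbitrage profit = |5,471,767.51 − 5,613,661.43| = GBP 141,894.

GBP 141,894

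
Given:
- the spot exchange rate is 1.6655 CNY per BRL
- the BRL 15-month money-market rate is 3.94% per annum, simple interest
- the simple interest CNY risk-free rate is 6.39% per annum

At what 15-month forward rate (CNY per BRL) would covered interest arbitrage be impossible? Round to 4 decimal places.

1.7141

T = 15/12 years.
CNY accumulates by 1 + 0.0639×15/12 = 1.079875.
BRL accumulates by 1 + 0.0394×15/12 = 1.049250.
Forward (CNY per BRL) = 1.6655 × 1.079875 / 1.049250 = 1.714112.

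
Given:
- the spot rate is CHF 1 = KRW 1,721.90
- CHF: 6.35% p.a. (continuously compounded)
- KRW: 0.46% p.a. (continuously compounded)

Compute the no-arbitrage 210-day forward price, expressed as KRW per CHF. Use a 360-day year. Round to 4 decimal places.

1663.7432

T = 210/360 years.
Growth of 1 KRW over T: e^(0.0046×210/360) = 1.0026869367.
CHF accumulates by e^(0.0635×210/360) = 1.0377362589.
So F = 1721.9 × 1.0026869367 / 1.0377362589 = 1663.743192 (KRW/CHF).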